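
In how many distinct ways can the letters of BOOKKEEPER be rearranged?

Letters (B:1, E:3, K:2, O:2, P:1, R:1). Total letters: 10.
Permutations = 10!/(3! x 2! x 2!).

Final answer: 151200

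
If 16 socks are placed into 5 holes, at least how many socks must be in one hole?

By the pigeonhole principle: ceiling(16/5).

Final answer: 4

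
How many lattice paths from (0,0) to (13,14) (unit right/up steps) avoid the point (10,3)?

Total paths to (13,14): C(27,14) = 20058300.
Paths through (10,3): C(13,3) x C(14,11) = 104104.
Avoiding (10,3): 20058300 - 104104.

Final answer: 19954196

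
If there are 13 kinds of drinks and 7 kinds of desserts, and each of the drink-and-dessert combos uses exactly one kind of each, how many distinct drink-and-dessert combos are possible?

By the multiplication principle: 13 x 7.

Final answer: 91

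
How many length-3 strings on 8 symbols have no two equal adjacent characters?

First character: 8 choices. Each subsequent: 7 choices (must differ from the previous one).
Total: 8 x 7^2.

Final answer: 8 x 7^{2} = 392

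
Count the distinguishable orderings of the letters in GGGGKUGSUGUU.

Letters (G:6, K:1, S:1, U:4). Total letters: 12.
Permutations = 12!/(6! x 4!).

Final answer: 27720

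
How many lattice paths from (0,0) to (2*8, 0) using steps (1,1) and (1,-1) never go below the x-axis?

Total monotonic paths to (8,8): C(16,8) = 12870.
Paths that cross above y=x (reflection bijection): C(16,9) = 11440.
Valid Dyck paths: 12870 - 11440.
(Equivalently, C_{8} = C(16,8)/9 = 12870/9.)

Final answer: C_{8} = 1430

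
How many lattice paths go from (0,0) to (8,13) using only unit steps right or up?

Each path has 8 right steps and 13 up steps in some order (21 steps total).
Choose which 13 of the 21 steps are up: C(21,13).

Final answer: C(21,13) = 203490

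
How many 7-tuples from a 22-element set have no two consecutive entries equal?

Let g(n) count such strings. g(1) = 22, and each valid string of length n-1 extends in 21 ways (any symbol but the last), so g(n) = 21 g(n-1).
Total: g(7) = 22 x 21^6.

Final answer: 22 x 21^{6} = 1886854662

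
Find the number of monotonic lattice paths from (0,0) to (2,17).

Each path has 2 right steps and 17 up steps in some order (19 steps total).
Choose which 17 of the 19 steps are up: C(19,17).

Final answer: C(19,17) = 171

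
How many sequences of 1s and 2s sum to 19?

Let f(n) be the number of climbs. Removing the last move (1 or 2 steps) gives f(n) = f(n-1) + f(n-2); base cases f(1)=1, f(2)=2.
Computing successive values: f(1)=1, f(2)=2, f(3)=3, f(4)=5, f(5)=8, f(6)=13, f(7)=21, f(8)=34, f(9)=55, f(10)=89, f(11)=144, f(12)=233, f(13)=377, f(14)=610, f(15)=987, f(16)=1597, f(17)=2584, f(18)=4181, f(19)=6765.

Final answer: 6765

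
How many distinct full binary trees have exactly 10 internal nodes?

This is a standard Catalan-number count: the answer is C_n. Here n = 10.
Using C_0 = 1 and C_(k+1) = C_k x 2(2k+1)/(k+2), build up term by term: C_1=1, C_2=2, C_3=5, C_4=14, C_5=42, C_6=132, C_7=429, C_8=1430, C_9=4862, C_10=16796.

Final answer: C_{10} = 16796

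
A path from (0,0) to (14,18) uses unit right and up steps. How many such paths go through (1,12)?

Paths (0,0)->(1,12): C(13,12) = 13.
Paths (1,12)->(14,18): C(19,6) = 27132.
By multiplication principle: 13 x 27132.

Final answer: 352716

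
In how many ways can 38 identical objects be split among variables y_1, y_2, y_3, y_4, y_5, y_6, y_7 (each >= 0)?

Stars and bars with 38 stars and 6 bars:
C(38+7-1, 7-1) = C(44,6).

Final answer: C(44,6) = 7059052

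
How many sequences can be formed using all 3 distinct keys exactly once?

The number of ways to arrange 3 distinct objects is 3!.

Final answer: 3! = 6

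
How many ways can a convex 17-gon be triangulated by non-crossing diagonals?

This is counted by the nth Catalan number C_n. Here n = 17 - 2 = 15.
C_n = C(2n,n) - C(2n,n+1), so C_{15} = C(30,15) - C(30,16) = 155117520 - 145422675.

Final answer: C_{15} = 9694845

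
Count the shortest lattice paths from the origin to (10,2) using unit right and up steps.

Each path has 10 right steps and 2 up steps in some order (12 steps total).
Choose which 2 of the 12 steps are up: C(12,2).

Final answer: C(12,2) = 66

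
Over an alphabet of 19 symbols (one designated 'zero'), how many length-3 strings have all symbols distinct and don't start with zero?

First digit: 18 (nonzero). Second: 18 (not first). Third: 17, etc.
Total: 18 x 18 x 17.

Final answer: 5508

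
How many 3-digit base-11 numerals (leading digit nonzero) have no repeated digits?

The leading digit has 10 choices (anything but zero); the next has 10 (anything but the first), then 9, and so on, one fewer each time.
Total: 10 x 10 x 9.

Final answer: 900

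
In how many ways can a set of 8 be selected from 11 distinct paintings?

C(11,8) = 11!/(8! x (11-8)!).

Final answer: C(11,8) = 165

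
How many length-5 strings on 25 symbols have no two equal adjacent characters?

Let g(n) count such strings. g(1) = 25, and each valid string of length n-1 extends in 24 ways (any symbol but the last), so g(n) = 24 g(n-1).
Total: g(5) = 25 x 24^4.

Final answer: 25 x 24^{4} = 8294400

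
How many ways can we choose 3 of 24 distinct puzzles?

C(24,3) = 24!/(3! x 21!).

Final answer: \binom{24}{3} = 2024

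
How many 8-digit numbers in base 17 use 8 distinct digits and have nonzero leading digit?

The leading digit has 16 choices (anything but zero); the next has 16 (anything but the first), then 15, and so on, one fewer each time.
Total: 16 x 16 x 15 x 14 x 13 x 12 x 11 x 10.

Final answer: 922521600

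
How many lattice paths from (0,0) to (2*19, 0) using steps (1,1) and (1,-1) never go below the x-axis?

Total monotonic paths to (19,19): C(38,19) = 35345263800.
Reflecting each bad path at its first crossing gives a bijection with paths to (18,20): C(38,20) = 33578000610.
Valid Dyck paths: 35345263800 - 33578000610.
(This is the Catalan number C_{19}.)

Final answer: C_{19} = 1767263190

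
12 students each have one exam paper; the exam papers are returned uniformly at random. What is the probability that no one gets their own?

Use the recurrence D(n) = (n-1)(D(n-1) + D(n-2)) with D(0)=1, D(1)=0.
Building up: D(2)=1, D(3)=2, D(4)=9, D(5)=44, D(6)=265, D(7)=1854, D(8)=14833, D(9)=133496, D(10)=1334961, D(11)=14684570, D(12)=176214841.
Total arrangements: 12! = 479001600.
Probability = D(12)/12! = 16019531/43545600.

Final answer: D(12)/12! = 176214841/479001600 = 0.367879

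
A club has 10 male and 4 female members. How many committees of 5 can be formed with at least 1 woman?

Sum over valid woman counts:
C(4,1)C(10,4) = 840
C(4,2)C(10,3) = 720
C(4,3)C(10,2) = 180
C(4,4)C(10,1) = 10
Total: 840 + 720 + 180 + 10.

Final answer: 1750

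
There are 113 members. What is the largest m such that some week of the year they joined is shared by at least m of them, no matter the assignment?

There are 52 possible values for week of the year they joined. With 113 members and 52 categories, by pigeonhole: ceiling(113/52).

Final answer: 3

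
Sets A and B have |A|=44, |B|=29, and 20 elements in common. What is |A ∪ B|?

|A union B| = |A| + |B| - |A intersect B| = 44 + 29 - 20.

Final answer: 53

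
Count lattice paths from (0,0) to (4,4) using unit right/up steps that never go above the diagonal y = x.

Total monotonic paths to (4,4): C(8,4) = 70.
Paths that cross above y=x (reflection bijection): C(8,5) = 56.
Valid Dyck paths: 70 - 56.
(These counts are the Catalan numbers.)

Final answer: C_{4} = 14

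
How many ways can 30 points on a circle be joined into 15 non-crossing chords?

This is a standard Catalan-number count: the answer is C_n. Here n = 30/2 = 15.
C_n = C(2n,n)/(n+1), so C_{15} = C(30,15)/16 = 155117520/16.

Final answer: C_{15} = 9694845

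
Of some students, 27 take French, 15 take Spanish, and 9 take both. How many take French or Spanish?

|A union B| = |A| + |B| - |A intersect B| = 27 + 15 - 9.

Final answer: 33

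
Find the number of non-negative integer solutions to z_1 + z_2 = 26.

Stars and bars with 26 stars and 1 bars:
C(26+2-1, 2-1) = C(27,1).

Final answer: C(27,1) = 27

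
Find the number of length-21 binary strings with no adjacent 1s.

A valid string ends in 0 (append to any length-(n-1) valid string) or in 01 (append to any length-(n-2) valid string), so a(n) = a(n-1) + a(n-2) with a(1)=2, a(2)=3.
Iterating the recurrence: a(1)=2, a(2)=3, a(3)=5, a(4)=8, a(5)=13, a(6)=21, a(7)=34, a(8)=55, a(9)=89, a(10)=144, a(11)=233, a(12)=377, a(13)=610, a(14)=987, a(15)=1597, a(16)=2584, a(17)=4181, a(18)=6765, a(19)=10946, a(20)=17711, a(21)=28657.

Final answer: 28657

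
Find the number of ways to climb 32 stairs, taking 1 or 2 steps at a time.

Let f(n) be the number of climbs. Removing the last move (1 or 2 steps) gives f(n) = f(n-1) + f(n-2); base cases f(1)=1, f(2)=2.
Building up term by term: f(1)=1, f(2)=2, f(3)=3, f(4)=5, f(5)=8, f(6)=13, f(7)=21, f(8)=34, f(9)=55, f(10)=89, f(11)=144, f(12)=233, f(13)=377, f(14)=610, f(15)=987, f(16)=1597, f(17)=2584, f(18)=4181, f(19)=6765, f(20)=10946, f(21)=17711, f(22)=28657, f(23)=46368, f(24)=75025, f(25)=121393, f(26)=196418, f(27)=317811, f(28)=514229, f(29)=832040, f(30)=1346269, f(31)=2178309, f(32)=3524578.

Final answer: 3524578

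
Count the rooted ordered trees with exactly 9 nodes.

The structures are counted by the Catalan number C_n. Here n = 9 - 1 = 8.
C_n = (2n)!/(n!(n+1)!), so C_{8} = 16!/(8! x 9!) = C(16,8)/9 = 12870/9.

Final answer: C_{8} = 1430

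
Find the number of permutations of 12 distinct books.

The number of ways to arrange 12 distinct objects is 12!.

Final answer: 12! = 479001600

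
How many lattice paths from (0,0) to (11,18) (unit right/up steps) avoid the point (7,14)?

Total paths to (11,18): C(29,18) = 34597290.
Paths through (7,14): C(21,14) x C(8,4) = 8139600.
Avoiding (7,14): 34597290 - 8139600.

Final answer: 26457690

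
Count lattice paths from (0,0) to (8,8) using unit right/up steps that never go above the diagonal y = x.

Total monotonic paths to (8,8): C(16,8) = 12870.
A path is bad iff it touches y = x + 1; reflecting its initial segment maps bad paths bijectively onto all paths to (7,9), of which there are C(16,9) = 11440.
Valid Dyck paths: 12870 - 11440.
(Check: C(16,8) - C(16,9) = C(16,8)/9, the Catalan number C_{8}.)

Final answer: C_{8} = 1430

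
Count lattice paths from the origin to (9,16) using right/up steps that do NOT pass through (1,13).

Total paths to (9,16): C(25,16) = 2042975.
Paths through (1,13): C(14,13) x C(11,3) = 2310.
Avoiding (1,13): 2042975 - 2310.

Final answer: 2040665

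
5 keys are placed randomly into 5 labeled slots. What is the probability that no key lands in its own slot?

Use the recurrence D(n) = (n-1)(D(n-1) + D(n-2)) with D(0)=1, D(1)=0.
Building up: D(2)=1, D(3)=2, D(4)=9, D(5)=44.
Total arrangements: 5! = 120.
Probability = D(5)/5! = 11/30.

Final answer: D(5)/5! = 44/120 = 0.366667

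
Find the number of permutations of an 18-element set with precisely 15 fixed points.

Choose which 15 elements are fixed: C(18,15) = 816.
Derange the remaining 3 using D(j) = (j-1)(D(j-1) + D(j-2)), D(0)=1, D(1)=0: D(2)=1, D(3)=2.
Total: 816 x 2.

Final answer: C(18,15) D(3) = 1632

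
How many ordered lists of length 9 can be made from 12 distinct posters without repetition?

P(12,9) = 12!/(12-9)! = 12!/3!.

Final answer: P(12,9) = 79833600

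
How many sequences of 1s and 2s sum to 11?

Let f(n) be the number of climbs. Removing the last move (1 or 2 steps) gives f(n) = f(n-1) + f(n-2); base cases f(1)=1, f(2)=2.
Iterating the recurrence: f(1)=1, f(2)=2, f(3)=3, f(4)=5, f(5)=8, f(6)=13, f(7)=21, f(8)=34, f(9)=55, f(10)=89, f(11)=144.

Final answer: 144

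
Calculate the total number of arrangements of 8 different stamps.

The number of ways to arrange 8 distinct objects is 8!.

Final answer: 8! = 40320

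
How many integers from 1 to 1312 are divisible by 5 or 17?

Multiples of 5: 262. Multiples of 17: 77. Of both (lcm=85): 15.
By inclusion-exclusion: 262 + 77 - 15.

Final answer: 324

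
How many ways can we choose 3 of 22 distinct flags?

C(22,3) = 22!/(3! x 19!).

Final answer: \binom{22}{3} = 1540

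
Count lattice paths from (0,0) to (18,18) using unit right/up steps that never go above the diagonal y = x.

Total monotonic paths to (18,18): C(36,18) = 9075135300.
A path is bad iff it touches y = x + 1; reflecting its initial segment maps bad paths bijectively onto all paths to (17,19), of which there are C(36,19) = 8597496600.
Valid Dyck paths: 9075135300 - 8597496600.
(Equivalently, C_{18} = C(36,18)/19 = 9075135300/19.)

Final answer: C_{18} = 477638700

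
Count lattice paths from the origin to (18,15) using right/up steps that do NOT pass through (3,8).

Total paths to (18,15): C(33,15) = 1037158320.
Paths through (3,8): C(11,8) x C(22,7) = 28139760.
Avoiding (3,8): 1037158320 - 28139760.

Final answer: 1009018560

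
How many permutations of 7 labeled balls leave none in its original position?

Use the recurrence D(n) = (n-1)(D(n-1) + D(n-2)) with D(0)=1, D(1)=0.
D(2) = 1 x (0 + 1) = 1
D(3) = 2 x (1 + 0) = 2
D(4) = 3 x (2 + 1) = 9
D(5) = 4 x (9 + 2) = 44
D(6) = 5 x (44 + 9) = 265
D(7) = 6 x (D(6) + D(5)) = 6 x (265 + 44)

Final answer: D(7) = 1854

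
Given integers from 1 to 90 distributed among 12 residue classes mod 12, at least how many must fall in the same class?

By pigeonhole with 90 objects and 12 categories: ceiling(90/12).

Final answer: 8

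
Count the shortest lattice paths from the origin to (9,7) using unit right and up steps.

Each path has 9 right steps and 7 up steps in some order (16 steps total).
Choose which 7 of the 16 steps are up: C(16,7).

Final answer: C(16,7) = 11440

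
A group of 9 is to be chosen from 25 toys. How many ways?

C(25,9) = 25!/(9! x 16!).

Final answer: \binom{25}{9} = 2042975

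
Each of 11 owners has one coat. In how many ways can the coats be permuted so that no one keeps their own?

Use the recurrence D(n) = (n-1)(D(n-1) + D(n-2)) with D(0)=1, D(1)=0.
D(2) = 1 x (0 + 1) = 1
D(3) = 2 x (1 + 0) = 2
D(4) = 3 x (2 + 1) = 9
D(5) = 4 x (9 + 2) = 44
D(6) = 5 x (44 + 9) = 265
D(7) = 6 x (265 + 44) = 1854
D(8) = 7 x (1854 + 265) = 14833
D(9) = 8 x (14833 + 1854) = 133496
D(10) = 9 x (133496 + 14833) = 1334961
D(11) = 10 x (D(10) + D(9)) = 10 x (1334961 + 133496)

Final answer: D(11) = 14684570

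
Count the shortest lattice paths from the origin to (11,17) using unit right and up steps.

Each path has 11 right steps and 17 up steps in some order (28 steps total).
Choose which 17 of the 28 steps are up: C(28,17).

Final answer: C(28,17) = 21474180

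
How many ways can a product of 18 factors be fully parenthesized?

The structures are counted by the Catalan number C_n. Here n = 18 - 1 = 17.
C_n = C(2n,n)/(n+1), so C_{17} = C(34,17)/18 = 2333606220/18.

Final answer: C_{17} = 129644790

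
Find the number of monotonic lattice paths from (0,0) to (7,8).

Each path has 7 right steps and 8 up steps in some order (15 steps total).
Choose which 8 of the 15 steps are up: C(15,8).

Final answer: C(15,8) = 6435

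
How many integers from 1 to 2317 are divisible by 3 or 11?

Multiples of 3: 772. Multiples of 11: 210. Of both (lcm=33): 70.
By inclusion-exclusion: 772 + 210 - 70.

Final answer: 912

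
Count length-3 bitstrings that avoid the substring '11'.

Let a(n) count valid strings. If the last bit is 0 the prefix is any valid string of length n-1; if it is 1 the string must end in 01 with a valid prefix of length n-2. So a(n) = a(n-1) + a(n-2), a(1)=2, a(2)=3.
Building up term by term: a(1)=2, a(2)=3, a(3)=5.

Final answer: 5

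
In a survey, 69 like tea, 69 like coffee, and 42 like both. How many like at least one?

|A union B| = |A| + |B| - |A intersect B| = 69 + 69 - 42.

Final answer: 96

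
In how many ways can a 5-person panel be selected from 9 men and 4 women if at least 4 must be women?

Sum over valid woman counts:
C(4,4)C(9,1).

Final answer: 9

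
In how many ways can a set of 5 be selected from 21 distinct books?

C(21,5) = 21!/(5! x (21-5)!).

Final answer: C(21,5) = 20349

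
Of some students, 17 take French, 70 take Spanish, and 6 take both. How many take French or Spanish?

|A union B| = |A| + |B| - |A intersect B| = 17 + 70 - 6.

Final answer: 81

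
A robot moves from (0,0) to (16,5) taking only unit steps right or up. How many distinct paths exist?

Each path has 16 right steps and 5 up steps in some order (21 steps total).
Choose which 5 of the 21 steps are up: C(21,5).

Final answer: C(21,5) = 20349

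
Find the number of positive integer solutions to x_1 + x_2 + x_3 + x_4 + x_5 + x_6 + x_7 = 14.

Substitute x'_i = x_i - 1 (so x'_i >= 0). Then sum x'_i = 14 - 7 = 7.
Stars and bars: C(7+7-1, 7-1) = C(13,6).

Final answer: C(13,6) = 1716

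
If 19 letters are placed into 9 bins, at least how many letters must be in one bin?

By the pigeonhole principle: ceiling(19/9).

Final answer: 3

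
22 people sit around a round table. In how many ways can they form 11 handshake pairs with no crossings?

This is counted by the nth Catalan number C_n. Here n = 22/2 = 11.
C_n = (2n)!/(n!(n+1)!), so C_{11} = 22!/(11! x 12!) = C(22,11)/12 = 705432/12.

Final answer: C_{11} = 58786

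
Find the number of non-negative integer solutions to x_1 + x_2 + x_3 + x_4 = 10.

Stars and bars with 10 stars and 3 bars:
C(10+4-1, 4-1) = C(13,3).

Final answer: C(13,3) = 286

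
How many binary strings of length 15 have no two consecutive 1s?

Let a(n) count valid strings. If the last bit is 0 the prefix is any valid string of length n-1; if it is 1 the string must end in 01 with a valid prefix of length n-2. So a(n) = a(n-1) + a(n-2), a(1)=2, a(2)=3.
Building up term by term: a(1)=2, a(2)=3, a(3)=5, a(4)=8, a(5)=13, a(6)=21, a(7)=34, a(8)=55, a(9)=89, a(10)=144, a(11)=233, a(12)=377, a(13)=610, a(14)=987, a(15)=1597.

Final answer: 1597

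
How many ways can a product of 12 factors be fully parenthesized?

The structures are counted by the Catalan number C_n. Here n = 12 - 1 = 11.
C_n = (2n)!/(n!(n+1)!), so C_{11} = 22!/(11! x 12!) = C(22,11)/12 = 705432/12.

Final answer: C_{11} = 58786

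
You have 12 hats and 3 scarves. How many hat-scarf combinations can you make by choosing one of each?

By the multiplication principle: 12 x 3.

Final answer: 36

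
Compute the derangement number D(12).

D(n) = (n-1)(D(n-1) + D(n-2)), D(0)=1, D(1)=0.
Building up: D(2)=1, D(3)=2, D(4)=9, D(5)=44, D(6)=265, D(7)=1854, D(8)=14833, D(9)=133496, D(10)=1334961, D(11)=14684570.
D(12) = 11 x (D(11) + D(10)) = 11 x (14684570 + 1334961).

Final answer: D(12) = 176214841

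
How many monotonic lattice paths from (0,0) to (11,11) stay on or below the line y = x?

Total monotonic paths to (11,11): C(22,11) = 705432.
By the reflection principle, paths that go above the diagonal number C(22,12) = 646646.
Valid Dyck paths: 705432 - 646646.
(These counts are the Catalan numbers.)

Final answer: C_{11} = 58786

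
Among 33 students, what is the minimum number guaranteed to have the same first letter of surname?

There are 26 possible values for first letter of surname. With 33 students and 26 categories, by pigeonhole: ceiling(33/26).

Final answer: 2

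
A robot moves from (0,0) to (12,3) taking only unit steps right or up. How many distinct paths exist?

Each path has 12 right steps and 3 up steps in some order (15 steps total).
Choose which 3 of the 15 steps are up: C(15,3).

Final answer: C(15,3) = 455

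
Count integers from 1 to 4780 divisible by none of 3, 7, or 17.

|div by 3|=1593, |div by 7|=682, |div by 17|=281.
|div by 3&7|=227, |div by 3&17|=93, |div by 7&17|=40, |div by all|=13.
By inclusion-exclusion, divisible by at least one: 1593+682+281-227-93-40+13 = 2209.
Not divisible by any: 4780 - 2209.

Final answer: 2571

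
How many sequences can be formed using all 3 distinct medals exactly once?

The number of ways to arrange 3 distinct objects is 3!.

Final answer: 3! = 6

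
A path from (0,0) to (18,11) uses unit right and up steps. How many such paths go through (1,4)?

Paths (0,0)->(1,4): C(5,4) = 5.
Paths (1,4)->(18,11): C(24,7) = 346104.
By multiplication principle: 5 x 346104.

Final answer: 1730520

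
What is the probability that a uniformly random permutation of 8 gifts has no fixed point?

D(n) = (n-1)(D(n-1) + D(n-2)), D(0)=1, D(1)=0.
Building up: D(2)=1, D(3)=2, D(4)=9, D(5)=44, D(6)=265, D(7)=1854, D(8)=14833.
Total arrangements: 8! = 40320.
Probability = D(8)/8! = 2119/5760.

Final answer: D(8)/8! = 14833/40320 = 0.367882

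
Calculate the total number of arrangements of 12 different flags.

The number of ways to arrange 12 distinct objects is 12!.

Final answer: 12! = 479001600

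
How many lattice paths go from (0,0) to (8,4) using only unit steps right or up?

Each path has 8 right steps and 4 up steps in some order (12 steps total).
Choose which 4 of the 12 steps are up: C(12,4).

Final answer: C(12,4) = 495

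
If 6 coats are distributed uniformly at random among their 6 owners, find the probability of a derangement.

Use the recurrence D(n) = (n-1)(D(n-1) + D(n-2)) with D(0)=1, D(1)=0.
Building up: D(2)=1, D(3)=2, D(4)=9, D(5)=44, D(6)=265.
Total arrangements: 6! = 720.
Probability = D(6)/6! = 53/144.

Final answer: D(6)/6! = 265/720 = 0.368056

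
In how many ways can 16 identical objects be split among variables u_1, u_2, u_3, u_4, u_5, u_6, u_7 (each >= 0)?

Stars and bars with 16 stars and 6 bars:
C(16+7-1, 7-1) = C(22,6).

Final answer: C(22,6) = 74613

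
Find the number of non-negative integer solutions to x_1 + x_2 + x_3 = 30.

Stars and bars with 30 stars and 2 bars:
C(30+3-1, 3-1) = C(32,2).

Final answer: C(32,2) = 496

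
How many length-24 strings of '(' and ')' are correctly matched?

This is a standard Catalan-number count: the answer is C_n. Here n = 12 (pairs).
C_n = C(2n,n)/(n+1), so C_{12} = C(24,12)/13 = 2704156/13.

Final answer: C_{12} = 208012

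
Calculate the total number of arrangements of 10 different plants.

The number of ways to arrange 10 distinct objects is 10!.

Final answer: 10! = 3628800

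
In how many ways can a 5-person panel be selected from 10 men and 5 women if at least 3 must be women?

Sum over valid woman counts:
C(5,3)C(10,2) = 450
C(5,4)C(10,1) = 50
C(5,5)C(10,0) = 1
Total: 450 + 50 + 1.

Final answer: 501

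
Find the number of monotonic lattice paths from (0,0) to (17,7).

Each path has 17 right steps and 7 up steps in some order (24 steps total).
Choose which 7 of the 24 steps are up: C(24,7).

Final answer: C(24,7) = 346104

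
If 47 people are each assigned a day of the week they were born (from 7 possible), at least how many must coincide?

There are 7 possible values for day of the week they were born. With 47 people and 7 categories, by pigeonhole: ceiling(47/7).

Final answer: 7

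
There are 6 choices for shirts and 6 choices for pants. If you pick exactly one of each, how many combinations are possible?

By the multiplication principle: 6 x 6.

Final answer: 36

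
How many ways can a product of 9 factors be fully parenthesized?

The structures are counted by the Catalan number C_n. Here n = 9 - 1 = 8.
C_n = (2n)!/(n!(n+1)!), so C_{8} = 16!/(8! x 9!) = C(16,8)/9 = 12870/9.

Final answer: C_{8} = 1430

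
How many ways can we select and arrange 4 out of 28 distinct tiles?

P(28,4) = 28!/(28-4)! = 28!/24!.

Final answer: P(28,4) = 491400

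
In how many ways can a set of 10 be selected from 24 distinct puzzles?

C(24,10) = 24!/(10! x 14!).

Final answer: \binom{24}{10} = 1961256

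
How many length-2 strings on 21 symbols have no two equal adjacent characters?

Let g(n) count such strings. g(1) = 21, and each valid string of length n-1 extends in 20 ways (any symbol but the last), so g(n) = 20 g(n-1).
Total: g(2) = 21 x 20^1.

Final answer: 21 x 20^{1} = 420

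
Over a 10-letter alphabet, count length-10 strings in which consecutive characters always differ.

First character: 10 choices. Each subsequent: 9 choices (must differ from the previous one).
Total: 10 x 9^9.

Final answer: 10 x 9^{9} = 3874204890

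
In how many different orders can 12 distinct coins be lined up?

The number of ways to arrange 12 distinct objects is 12!.

Final answer: 12! = 479001600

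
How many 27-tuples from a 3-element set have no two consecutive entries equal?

Let g(n) count such strings. g(1) = 3, and each valid string of length n-1 extends in 2 ways (any symbol but the last), so g(n) = 2 g(n-1).
Total: g(27) = 3 x 2^26.

Final answer: 3 x 2^{26} = 201326592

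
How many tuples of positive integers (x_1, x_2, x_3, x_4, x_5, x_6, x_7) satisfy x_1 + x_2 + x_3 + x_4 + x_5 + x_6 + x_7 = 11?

Substitute x'_i = x_i - 1 (so x'_i >= 0). Then sum x'_i = 11 - 7 = 4.
Stars and bars: C(4+7-1, 7-1) = C(10,6).

Final answer: C(10,6) = 210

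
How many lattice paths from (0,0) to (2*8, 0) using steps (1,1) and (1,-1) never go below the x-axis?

Total monotonic paths to (8,8): C(16,8) = 12870.
Reflecting each bad path at its first crossing gives a bijection with paths to (7,9): C(16,9) = 11440.
Valid Dyck paths: 12870 - 11440.
(This is the Catalan number C_{8}.)

Final answer: C_{8} = 1430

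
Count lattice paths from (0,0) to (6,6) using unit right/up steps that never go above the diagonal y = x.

Total monotonic paths to (6,6): C(12,6) = 924.
Paths that cross above y=x (reflection bijection): C(12,7) = 792.
Valid Dyck paths: 924 - 792.
(Check: C(12,6) - C(12,7) = C(12,6)/7, the Catalan number C_{6}.)

Final answer: C_{6} = 132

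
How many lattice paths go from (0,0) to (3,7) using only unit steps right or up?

Each path has 3 right steps and 7 up steps in some order (10 steps total).
Choose which 7 of the 10 steps are up: C(10,7).

Final answer: C(10,7) = 120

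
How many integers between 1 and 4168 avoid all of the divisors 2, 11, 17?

|div by 2|=2084, |div by 11|=378, |div by 17|=245.
|div by 2&11|=189, |div by 2&17|=122, |div by 11&17|=22, |div by all|=11.
By inclusion-exclusion, divisible by at least one: 2084+378+245-189-122-22+11 = 2385.
Not divisible by any: 4168 - 2385.

Final answer: 1783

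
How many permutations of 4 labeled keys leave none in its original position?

Use the recurrence D(n) = (n-1)(D(n-1) + D(n-2)) with D(0)=1, D(1)=0.
D(2) = 1 x (0 + 1) = 1
D(3) = 2 x (1 + 0) = 2
D(4) = 3 x (D(3) + D(2)) = 3 x (2 + 1)

Final answer: D(4) = 9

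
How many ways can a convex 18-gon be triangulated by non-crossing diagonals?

This is counted by the nth Catalan number C_n. Here n = 18 - 2 = 16.
C_n = C(2n,n)/(n+1), so C_{16} = C(32,16)/17 = 601080390/17.

Final answer: C_{16} = 35357670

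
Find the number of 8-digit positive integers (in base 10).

These are the integers in [10^7, 10^8), so the count is 10^8 - 10^7 = 9 x 10^7.

Final answer: 90000000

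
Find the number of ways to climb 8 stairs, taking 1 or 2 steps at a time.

Let f(n) count the ways. The last step is size 1 or 2, so f(n) = f(n-1) + f(n-2) with f(1)=1, f(2)=2.
Iterating the recurrence: f(1)=1, f(2)=2, f(3)=3, f(4)=5, f(5)=8, f(6)=13, f(7)=21, f(8)=34.

Final answer: 34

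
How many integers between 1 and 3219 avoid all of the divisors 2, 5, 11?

|div by 2|=1609, |div by 5|=643, |div by 11|=292.
|div by 2&5|=321, |div by 2&11|=146, |div by 5&11|=58, |div by all|=29.
By inclusion-exclusion, divisible by at least one: 1609+643+292-321-146-58+29 = 2048.
Not divisible by any: 3219 - 2048.

Final answer: 1171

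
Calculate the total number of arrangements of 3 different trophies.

The number of ways to arrange 3 distinct objects is 3!.

Final answer: 3! = 6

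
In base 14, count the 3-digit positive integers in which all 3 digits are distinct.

The leading digit has 13 choices (anything but zero); the next has 13 (anything but the first), then 12, and so on, one fewer each time.
Total: 13 x 13 x 12.

Final answer: 2028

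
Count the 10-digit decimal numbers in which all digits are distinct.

First digit: 9 (not 0). Second: 9 (not first). Third: 8, etc.
Total: 9 x 9 x 8 x 7 x 6 x 5 x 4 x 3 x 2 x 1.

Final answer: 3265920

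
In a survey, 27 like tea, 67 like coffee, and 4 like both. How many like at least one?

|A union B| = |A| + |B| - |A intersect B| = 27 + 67 - 4.

Final answer: 90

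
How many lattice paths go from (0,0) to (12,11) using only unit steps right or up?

Each path has 12 right steps and 11 up steps in some order (23 steps total).
Choose which 11 of the 23 steps are up: C(23,11).

Final answer: C(23,11) = 1352078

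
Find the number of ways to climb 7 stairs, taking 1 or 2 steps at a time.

Let f(n) count the ways. The last step is size 1 or 2, so f(n) = f(n-1) + f(n-2) with f(1)=1, f(2)=2.
Building up term by term: f(1)=1, f(2)=2, f(3)=3, f(4)=5, f(5)=8, f(6)=13, f(7)=21.

Final answer: 21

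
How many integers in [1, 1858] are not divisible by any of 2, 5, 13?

|div by 2|=929, |div by 5|=371, |div by 13|=142.
|div by 2&5|=185, |div by 2&13|=71, |div by 5&13|=28, |div by all|=14.
By inclusion-exclusion, divisible by at least one: 929+371+142-185-71-28+14 = 1172.
Not divisible by any: 1858 - 1172.

Final answer: 686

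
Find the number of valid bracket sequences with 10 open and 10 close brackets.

This is a standard Catalan-number count: the answer is C_n. Here n = 10 (pairs).
Using C_0 = 1 and C_(k+1) = C_k x 2(2k+1)/(k+2), build up term by term: C_1=1, C_2=2, C_3=5, C_4=14, C_5=42, C_6=132, C_7=429, C_8=1430, C_9=4862, C_10=16796.

Final answer: C_{10} = 16796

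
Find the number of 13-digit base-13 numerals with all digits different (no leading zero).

First digit: 12 (nonzero). Second: 12 (not first). Third: 11, etc.
Total: 12 x 12 x 11 x 10 x 9 x 8 x 7 x 6 x 5 x 4 x 3 x 2 x 1.

Final answer: 5748019200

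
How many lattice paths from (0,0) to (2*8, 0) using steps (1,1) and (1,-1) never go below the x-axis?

Total monotonic paths to (8,8): C(16,8) = 12870.
By the reflection principle, paths that go above the diagonal number C(16,9) = 11440.
Valid Dyck paths: 12870 - 11440.
(This is the Catalan number C_{8}.)

Final answer: C_{8} = 1430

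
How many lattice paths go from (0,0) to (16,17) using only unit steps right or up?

Each path has 16 right steps and 17 up steps in some order (33 steps total).
Choose which 17 of the 33 steps are up: C(33,17).

Final answer: C(33,17) = 1166803110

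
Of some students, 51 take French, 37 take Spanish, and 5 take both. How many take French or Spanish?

|A union B| = |A| + |B| - |A intersect B| = 51 + 37 - 5.

Final answer: 83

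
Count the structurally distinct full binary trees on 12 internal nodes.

The structures are counted by the Catalan number C_n. Here n = 12.
Using C_0 = 1 and C_(k+1) = C_k x 2(2k+1)/(k+2), build up term by term: C_1=1, C_2=2, C_3=5, C_4=14, C_5=42, C_6=132, C_7=429, C_8=1430, C_9=4862, C_10=16796, C_11=58786, C_12=208012.

Final answer: C_{12} = 208012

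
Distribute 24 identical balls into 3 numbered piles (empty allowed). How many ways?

Stars and bars: C(n+k-1, k-1) = C(26,2).

Final answer: C(26,2) = 325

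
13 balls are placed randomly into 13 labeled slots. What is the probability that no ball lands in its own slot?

Use the recurrence D(n) = (n-1)(D(n-1) + D(n-2)) with D(0)=1, D(1)=0.
Building up: D(2)=1, D(3)=2, D(4)=9, D(5)=44, D(6)=265, D(7)=1854, D(8)=14833, D(9)=133496, D(10)=1334961, D(11)=14684570, D(12)=176214841, D(13)=2290792932.
Total arrangements: 13! = 6227020800.
Probability = D(13)/13! = 63633137/172972800.

Final answer: D(13)/13! = 2290792932/6227020800 = 0.367879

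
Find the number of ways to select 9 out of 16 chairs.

C(16,9) = 16!/(9! x 7!).

Final answer: \binom{16}{9} = 11440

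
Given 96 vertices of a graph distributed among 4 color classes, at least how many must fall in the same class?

By pigeonhole with 96 objects and 4 categories: ceiling(96/4).

Final answer: 24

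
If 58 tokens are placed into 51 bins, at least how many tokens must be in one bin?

By the pigeonhole principle: ceiling(58/51).

Final answer: 2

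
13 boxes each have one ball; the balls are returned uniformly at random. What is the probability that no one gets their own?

Derangements satisfy D(n) = (n-1)(D(n-1) + D(n-2)), starting from D(0)=1, D(1)=0.
Building up: D(2)=1, D(3)=2, D(4)=9, D(5)=44, D(6)=265, D(7)=1854, D(8)=14833, D(9)=133496, D(10)=1334961, D(11)=14684570, D(12)=176214841, D(13)=2290792932.
Total arrangements: 13! = 6227020800.
Probability = D(13)/13! = 63633137/172972800.

Final answer: D(13)/13! = 2290792932/6227020800 = 0.367879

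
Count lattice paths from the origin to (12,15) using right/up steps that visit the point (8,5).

Paths (0,0)->(8,5): C(13,5) = 1287.
Paths (8,5)->(12,15): C(14,10) = 1001.
By multiplication principle: 1287 x 1001.

Final answer: 1288287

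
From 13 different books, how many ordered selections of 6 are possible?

P(13,6) = 13!/(13-6)! = 13!/7!.

Final answer: P(13,6) = 1235520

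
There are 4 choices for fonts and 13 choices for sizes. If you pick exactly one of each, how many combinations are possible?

By the multiplication principle: 4 x 13.

Final answer: 52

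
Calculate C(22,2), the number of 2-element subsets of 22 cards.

C(22,2) = 22!/(2! x (22-2)!).

Final answer: C(22,2) = 231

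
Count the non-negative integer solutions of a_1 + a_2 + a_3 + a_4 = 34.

Stars and bars with 34 stars and 3 bars:
C(34+4-1, 4-1) = C(37,3).

Final answer: C(37,3) = 7770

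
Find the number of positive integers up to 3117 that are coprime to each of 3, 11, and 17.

|div by 3|=1039, |div by 11|=283, |div by 17|=183.
|div by 3&11|=94, |div by 3&17|=61, |div by 11&17|=16, |div by all|=5.
By inclusion-exclusion, divisible by at least one: 1039+283+183-94-61-16+5 = 1339.
Not divisible by any: 3117 - 1339.

Final answer: 1778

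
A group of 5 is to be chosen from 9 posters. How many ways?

C(9,5) = 9!/(5! x (9-5)!).

Final answer: C(9,5) = 126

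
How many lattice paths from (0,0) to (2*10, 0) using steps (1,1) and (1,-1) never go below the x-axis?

Total monotonic paths to (10,10): C(20,10) = 184756.
Paths that cross above y=x (reflection bijection): C(20,11) = 167960.
Valid Dyck paths: 184756 - 167960.
(Check: C(20,10) - C(20,11) = C(20,10)/11, the Catalan number C_{10}.)

Final answer: C_{10} = 16796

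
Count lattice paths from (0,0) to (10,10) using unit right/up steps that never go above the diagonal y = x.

Total monotonic paths to (10,10): C(20,10) = 184756.
Reflecting each bad path at its first crossing gives a bijection with paths to (9,11): C(20,11) = 167960.
Valid Dyck paths: 184756 - 167960.
(These counts are the Catalan numbers.)

Final answer: C_{10} = 16796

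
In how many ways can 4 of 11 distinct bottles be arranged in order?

P(11,4) = 11!/(11-4)! = 11!/7!.

Final answer: P(11,4) = 7920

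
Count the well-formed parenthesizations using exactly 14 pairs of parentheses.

The structures are counted by the Catalan number C_n. Here n = 14 (pairs).
C_n = C(2n,n) - C(2n,n+1), so C_{14} = C(28,14) - C(28,15) = 40116600 - 37442160.

Final answer: C_{14} = 2674440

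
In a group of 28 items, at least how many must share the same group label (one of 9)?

There are 9 possible values for group label (one of 9). With 28 items and 9 categories, by pigeonhole: ceiling(28/9).

Final answer: 4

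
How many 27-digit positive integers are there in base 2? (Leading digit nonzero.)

In base 2, the leading digit has 1 choices (1..1); each of the remaining 26 digits has 2 choices.
Total: 1 x 2^26.

Final answer: 67108864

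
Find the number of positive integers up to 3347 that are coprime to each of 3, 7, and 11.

|div by 3|=1115, |div by 7|=478, |div by 11|=304.
|div by 3&7|=159, |div by 3&11|=101, |div by 7&11|=43, |div by all|=14.
By inclusion-exclusion, divisible by at least one: 1115+478+304-159-101-43+14 = 1608.
Not divisible by any: 3347 - 1608.

Final answer: 1739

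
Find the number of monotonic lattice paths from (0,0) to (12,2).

Each path has 12 right steps and 2 up steps in some order (14 steps total).
Choose which 2 of the 14 steps are up: C(14,2).

Final answer: C(14,2) = 91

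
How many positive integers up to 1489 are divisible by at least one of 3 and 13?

Multiples of 3: 496. Multiples of 13: 114. Of both (lcm=39): 38.
By inclusion-exclusion: 496 + 114 - 38.

Final answer: 572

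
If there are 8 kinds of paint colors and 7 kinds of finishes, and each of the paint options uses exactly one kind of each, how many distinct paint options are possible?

By the multiplication principle: 8 x 7.

Final answer: 56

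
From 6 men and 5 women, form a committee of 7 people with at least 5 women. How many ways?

Sum over valid woman counts:
C(5,5)C(6,2).

Final answer: 15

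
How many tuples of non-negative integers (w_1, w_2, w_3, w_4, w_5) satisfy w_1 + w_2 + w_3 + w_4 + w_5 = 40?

Stars and bars with 40 stars and 4 bars:
C(40+5-1, 5-1) = C(44,4).

Final answer: C(44,4) = 135751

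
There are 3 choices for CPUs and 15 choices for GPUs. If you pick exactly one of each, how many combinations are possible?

By the multiplication principle: 3 x 15.

Final answer: 45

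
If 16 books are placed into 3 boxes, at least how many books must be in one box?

By the pigeonhole principle: ceiling(16/3).

Final answer: 6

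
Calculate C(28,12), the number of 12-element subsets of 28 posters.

C(28,12) = 28!/(12! x 16!).

Final answer: \binom{28}{12} = 30421755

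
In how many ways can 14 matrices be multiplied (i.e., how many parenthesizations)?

This is counted by the nth Catalan number C_n. Here n = 14 - 1 = 13.
Using C_0 = 1 and C_(k+1) = C_k x 2(2k+1)/(k+2), build up term by term: C_1=1, C_2=2, C_3=5, C_4=14, C_5=42, C_6=132, C_7=429, C_8=1430, C_9=4862, C_10=16796, C_11=58786, C_12=208012, C_13=742900.

Final answer: C_{13} = 742900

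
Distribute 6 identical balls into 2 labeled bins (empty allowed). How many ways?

Stars and bars: C(n+k-1, k-1) = C(7,1).

Final answer: C(7,1) = 7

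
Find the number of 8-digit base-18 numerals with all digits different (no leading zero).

First digit: 17 (nonzero). Second: 17 (not first). Third: 16, etc.
Total: 17 x 17 x 16 x 15 x 14 x 13 x 12 x 11.

Final answer: 1666304640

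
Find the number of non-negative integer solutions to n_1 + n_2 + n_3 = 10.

Stars and bars with 10 stars and 2 bars:
C(10+3-1, 3-1) = C(12,2).

Final answer: C(12,2) = 66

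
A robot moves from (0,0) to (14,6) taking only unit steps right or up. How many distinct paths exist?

Each path has 14 right steps and 6 up steps in some order (20 steps total).
Choose which 6 of the 20 steps are up: C(20,6).

Final answer: C(20,6) = 38760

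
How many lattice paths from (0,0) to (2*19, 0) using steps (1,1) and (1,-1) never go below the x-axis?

Total monotonic paths to (19,19): C(38,19) = 35345263800.
Reflecting each bad path at its first crossing gives a bijection with paths to (18,20): C(38,20) = 33578000610.
Valid Dyck paths: 35345263800 - 33578000610.
(These counts are the Catalan numbers.)

Final answer: C_{19} = 1767263190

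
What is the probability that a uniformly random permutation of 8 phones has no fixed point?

D(n) = (n-1)(D(n-1) + D(n-2)), D(0)=1, D(1)=0.
Building up: D(2)=1, D(3)=2, D(4)=9, D(5)=44, D(6)=265, D(7)=1854, D(8)=14833.
Total arrangements: 8! = 40320.
Probability = D(8)/8! = 2119/5760.

Final answer: D(8)/8! = 14833/40320 = 0.367882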